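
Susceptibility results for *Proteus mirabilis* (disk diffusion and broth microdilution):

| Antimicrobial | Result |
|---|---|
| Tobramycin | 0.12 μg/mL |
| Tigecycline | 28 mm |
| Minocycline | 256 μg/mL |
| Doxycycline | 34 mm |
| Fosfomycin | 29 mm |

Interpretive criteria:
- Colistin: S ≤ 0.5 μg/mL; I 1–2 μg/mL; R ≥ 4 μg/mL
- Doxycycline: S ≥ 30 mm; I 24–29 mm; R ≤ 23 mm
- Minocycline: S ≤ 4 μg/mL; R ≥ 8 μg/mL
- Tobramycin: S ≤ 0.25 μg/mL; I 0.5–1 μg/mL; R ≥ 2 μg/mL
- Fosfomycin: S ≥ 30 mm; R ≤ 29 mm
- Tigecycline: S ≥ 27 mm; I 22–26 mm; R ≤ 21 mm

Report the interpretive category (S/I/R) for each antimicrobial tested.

Tobramycin: 0.12 μg/mL is ≤ 0.25 μg/mL ⇒ susceptible
Tigecycline 28 mm: ≥ 27 mm — S
Minocycline: 256 μg/mL is ≥ 8 μg/mL ⇒ resistant
Doxycycline 34 mm: ≥ 30 mm — Susceptible
Fosfomycin: 29 mm is ≤ 29 mm — resistant

S, S, R, S, R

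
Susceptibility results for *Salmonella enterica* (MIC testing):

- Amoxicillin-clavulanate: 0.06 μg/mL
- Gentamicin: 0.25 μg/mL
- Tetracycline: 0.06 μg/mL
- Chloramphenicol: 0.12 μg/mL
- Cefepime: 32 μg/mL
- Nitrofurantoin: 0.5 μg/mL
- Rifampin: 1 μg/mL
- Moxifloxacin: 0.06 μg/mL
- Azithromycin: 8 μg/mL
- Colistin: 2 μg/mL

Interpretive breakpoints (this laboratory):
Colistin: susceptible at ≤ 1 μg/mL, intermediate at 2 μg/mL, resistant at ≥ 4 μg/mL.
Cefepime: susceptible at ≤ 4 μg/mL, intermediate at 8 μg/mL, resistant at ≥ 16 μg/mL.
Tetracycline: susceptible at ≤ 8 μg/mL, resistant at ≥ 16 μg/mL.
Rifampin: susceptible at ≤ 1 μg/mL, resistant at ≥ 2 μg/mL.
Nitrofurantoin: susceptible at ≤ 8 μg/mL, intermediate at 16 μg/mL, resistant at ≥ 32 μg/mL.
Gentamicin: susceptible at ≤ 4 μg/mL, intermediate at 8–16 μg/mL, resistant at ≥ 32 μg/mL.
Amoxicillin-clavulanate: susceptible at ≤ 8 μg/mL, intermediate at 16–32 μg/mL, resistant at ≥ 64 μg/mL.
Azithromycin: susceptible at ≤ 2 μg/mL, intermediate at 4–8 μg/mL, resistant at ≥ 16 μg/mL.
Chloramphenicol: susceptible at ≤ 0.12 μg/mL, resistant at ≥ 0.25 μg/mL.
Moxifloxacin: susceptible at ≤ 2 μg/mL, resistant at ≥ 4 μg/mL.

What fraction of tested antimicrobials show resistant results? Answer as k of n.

Amoxicillin-clavulanate 0.06 μg/mL: ≤ 8 μg/mL → S
Gentamicin 0.25 μg/mL: ≤ 4 μg/mL → Susceptible
Tetracycline (0.06 μg/mL) ≤ 8 μg/mL ⇒ Susceptible
Chloramphenicol (0.12 μg/mL) ≤ 0.12 μg/mL → S
Cefepime (32 μg/mL) ≥ 16 μg/mL → R
Nitrofurantoin: 0.5 μg/mL is ≤ 8 μg/mL ⇒ S
Rifampin 1 μg/mL: ≤ 1 μg/mL → susceptible
Moxifloxacin (0.06 μg/mL) ≤ 2 μg/mL ⇒ Susceptible
Azithromycin 8 μg/mL: in 4–8 μg/mL → Intermediate
Colistin (2 μg/mL) = 2 μg/mL → I
Resistant: 1/10

1 of 10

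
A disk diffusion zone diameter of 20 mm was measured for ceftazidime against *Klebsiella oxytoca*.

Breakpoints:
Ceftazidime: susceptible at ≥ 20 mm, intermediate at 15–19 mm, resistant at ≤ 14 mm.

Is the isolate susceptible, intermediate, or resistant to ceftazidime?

S

Ceftazidime (20 mm) ≥ 20 mm — Susceptible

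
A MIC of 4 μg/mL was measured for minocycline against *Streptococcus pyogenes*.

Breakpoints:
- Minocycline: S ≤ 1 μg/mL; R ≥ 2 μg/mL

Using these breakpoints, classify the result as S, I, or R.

Minocycline: 4 μg/mL is ≥ 2 μg/mL — Resistant

Resistant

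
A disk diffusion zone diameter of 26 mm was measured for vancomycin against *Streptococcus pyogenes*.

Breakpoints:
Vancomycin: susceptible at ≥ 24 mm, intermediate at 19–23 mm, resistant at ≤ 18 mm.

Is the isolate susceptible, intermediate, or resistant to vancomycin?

Vancomycin (26 mm) ≥ 24 mm ⇒ Susceptible

Susceptible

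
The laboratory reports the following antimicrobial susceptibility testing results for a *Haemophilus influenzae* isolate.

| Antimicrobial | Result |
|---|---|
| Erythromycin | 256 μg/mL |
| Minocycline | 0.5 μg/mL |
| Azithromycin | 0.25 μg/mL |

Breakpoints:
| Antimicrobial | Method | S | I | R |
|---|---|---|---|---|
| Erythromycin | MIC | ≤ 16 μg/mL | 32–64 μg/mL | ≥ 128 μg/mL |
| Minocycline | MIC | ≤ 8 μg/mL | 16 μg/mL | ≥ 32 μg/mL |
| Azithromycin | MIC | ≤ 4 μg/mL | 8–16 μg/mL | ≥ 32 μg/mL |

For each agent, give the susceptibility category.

R, S, S

Erythromycin: 256 μg/mL is ≥ 128 μg/mL ⇒ Resistant
Minocycline (0.5 μg/mL) ≤ 8 μg/mL ⇒ S
Azithromycin 0.25 μg/mL: ≤ 4 μg/mL — susceptible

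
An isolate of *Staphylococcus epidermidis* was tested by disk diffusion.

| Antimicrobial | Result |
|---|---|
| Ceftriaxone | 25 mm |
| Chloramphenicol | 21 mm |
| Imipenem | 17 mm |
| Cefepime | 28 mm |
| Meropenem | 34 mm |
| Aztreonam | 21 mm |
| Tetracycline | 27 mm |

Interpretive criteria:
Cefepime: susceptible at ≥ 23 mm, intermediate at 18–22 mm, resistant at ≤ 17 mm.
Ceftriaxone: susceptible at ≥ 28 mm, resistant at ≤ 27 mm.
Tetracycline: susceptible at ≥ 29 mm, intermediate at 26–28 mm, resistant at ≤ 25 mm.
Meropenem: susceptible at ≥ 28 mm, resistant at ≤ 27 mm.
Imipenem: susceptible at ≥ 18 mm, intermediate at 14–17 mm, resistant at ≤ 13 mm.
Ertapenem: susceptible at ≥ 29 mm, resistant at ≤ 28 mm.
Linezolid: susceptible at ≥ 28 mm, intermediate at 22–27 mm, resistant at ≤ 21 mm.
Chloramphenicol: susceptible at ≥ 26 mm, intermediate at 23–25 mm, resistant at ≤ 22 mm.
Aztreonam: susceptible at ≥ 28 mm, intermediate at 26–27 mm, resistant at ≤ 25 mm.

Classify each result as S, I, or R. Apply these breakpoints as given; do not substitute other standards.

Ceftriaxone: 25 mm is ≤ 27 mm → Resistant
Chloramphenicol (21 mm) ≤ 22 mm — R
Imipenem (17 mm) in 14–17 mm — Intermediate
Cefepime (28 mm) ≥ 23 mm — S
Meropenem 34 mm: ≥ 28 mm → S
Aztreonam (21 mm) ≤ 25 mm ⇒ Resistant
Tetracycline (27 mm) in 26–28 mm — intermediate

R, R, I, S, S, R, I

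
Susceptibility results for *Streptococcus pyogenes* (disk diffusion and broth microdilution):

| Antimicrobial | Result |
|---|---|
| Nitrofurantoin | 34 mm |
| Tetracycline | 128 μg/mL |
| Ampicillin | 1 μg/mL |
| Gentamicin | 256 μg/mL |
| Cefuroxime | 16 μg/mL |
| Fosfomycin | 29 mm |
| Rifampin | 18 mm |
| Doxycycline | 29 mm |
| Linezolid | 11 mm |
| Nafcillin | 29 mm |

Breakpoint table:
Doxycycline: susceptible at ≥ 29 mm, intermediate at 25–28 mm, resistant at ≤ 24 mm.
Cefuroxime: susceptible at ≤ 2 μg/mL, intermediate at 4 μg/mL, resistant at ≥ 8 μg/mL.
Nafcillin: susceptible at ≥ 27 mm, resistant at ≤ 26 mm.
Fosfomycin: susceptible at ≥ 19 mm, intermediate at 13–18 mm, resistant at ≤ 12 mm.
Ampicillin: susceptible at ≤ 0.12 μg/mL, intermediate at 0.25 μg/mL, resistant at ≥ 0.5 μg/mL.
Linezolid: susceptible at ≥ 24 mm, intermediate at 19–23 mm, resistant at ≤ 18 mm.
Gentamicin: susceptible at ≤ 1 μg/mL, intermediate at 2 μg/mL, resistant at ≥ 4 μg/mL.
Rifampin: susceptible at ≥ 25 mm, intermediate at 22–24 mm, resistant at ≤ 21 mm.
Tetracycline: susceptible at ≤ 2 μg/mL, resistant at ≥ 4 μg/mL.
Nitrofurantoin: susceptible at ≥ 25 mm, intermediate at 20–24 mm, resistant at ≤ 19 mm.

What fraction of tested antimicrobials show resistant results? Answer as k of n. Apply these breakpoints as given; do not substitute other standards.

6 of 10

Nitrofurantoin: 34 mm is ≥ 25 mm ⇒ Susceptible
Tetracycline 128 μg/mL: ≥ 4 μg/mL → R
Ampicillin: 1 μg/mL is ≥ 0.5 μg/mL → Resistant
Gentamicin: 256 μg/mL is ≥ 4 μg/mL — Resistant
Cefuroxime (16 μg/mL) ≥ 8 μg/mL — resistant
Fosfomycin: 29 mm is ≥ 19 mm — S
Rifampin (18 mm) ≤ 21 mm → Resistant
Doxycycline 29 mm: ≥ 29 mm — susceptible
Linezolid (11 mm) ≤ 18 mm ⇒ Resistant
Nafcillin: 29 mm is ≥ 27 mm — susceptible
Resistant: 6/10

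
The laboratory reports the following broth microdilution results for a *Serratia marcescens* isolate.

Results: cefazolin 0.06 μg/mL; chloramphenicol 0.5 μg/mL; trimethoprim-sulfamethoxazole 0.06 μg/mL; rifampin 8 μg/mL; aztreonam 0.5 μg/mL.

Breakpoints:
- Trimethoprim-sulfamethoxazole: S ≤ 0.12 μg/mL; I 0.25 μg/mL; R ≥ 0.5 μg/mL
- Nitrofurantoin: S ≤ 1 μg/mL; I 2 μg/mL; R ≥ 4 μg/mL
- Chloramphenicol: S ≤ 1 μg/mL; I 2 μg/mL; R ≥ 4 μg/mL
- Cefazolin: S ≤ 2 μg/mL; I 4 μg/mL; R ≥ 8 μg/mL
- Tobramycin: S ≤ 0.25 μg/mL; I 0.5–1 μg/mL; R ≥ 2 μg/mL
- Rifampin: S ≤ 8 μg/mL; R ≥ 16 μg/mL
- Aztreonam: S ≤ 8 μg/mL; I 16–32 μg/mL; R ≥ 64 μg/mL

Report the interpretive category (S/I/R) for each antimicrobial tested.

Cefazolin (0.06 μg/mL) ≤ 2 μg/mL ⇒ susceptible
Chloramphenicol 0.5 μg/mL: ≤ 1 μg/mL → susceptible
Trimethoprim-sulfamethoxazole 0.06 μg/mL: ≤ 0.12 μg/mL — Susceptible
Rifampin 8 μg/mL: ≤ 8 μg/mL → S
Aztreonam 0.5 μg/mL: ≤ 8 μg/mL — susceptible

S, S, S, S, S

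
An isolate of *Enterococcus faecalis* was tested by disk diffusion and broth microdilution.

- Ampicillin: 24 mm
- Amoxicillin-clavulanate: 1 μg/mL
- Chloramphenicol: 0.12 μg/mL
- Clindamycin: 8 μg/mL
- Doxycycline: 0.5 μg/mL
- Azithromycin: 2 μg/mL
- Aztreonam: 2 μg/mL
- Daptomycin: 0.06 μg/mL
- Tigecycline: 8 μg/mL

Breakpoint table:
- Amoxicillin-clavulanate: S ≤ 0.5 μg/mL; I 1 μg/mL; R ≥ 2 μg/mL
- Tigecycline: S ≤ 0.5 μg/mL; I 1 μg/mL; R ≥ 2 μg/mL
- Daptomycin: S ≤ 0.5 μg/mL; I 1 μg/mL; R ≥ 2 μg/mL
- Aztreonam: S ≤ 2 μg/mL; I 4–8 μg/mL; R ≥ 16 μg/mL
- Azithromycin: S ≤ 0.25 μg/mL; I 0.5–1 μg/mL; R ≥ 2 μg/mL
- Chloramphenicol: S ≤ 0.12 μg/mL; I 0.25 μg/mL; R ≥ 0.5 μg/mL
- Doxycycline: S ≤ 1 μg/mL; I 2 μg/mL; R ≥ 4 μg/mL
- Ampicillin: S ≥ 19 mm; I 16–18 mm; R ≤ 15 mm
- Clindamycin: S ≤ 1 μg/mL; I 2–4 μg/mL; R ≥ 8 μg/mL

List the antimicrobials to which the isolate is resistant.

Ampicillin (24 mm) ≥ 19 mm → S
Amoxicillin-clavulanate (1 μg/mL) = 1 μg/mL → Intermediate
Chloramphenicol: 0.12 μg/mL is ≤ 0.12 μg/mL — Susceptible
Clindamycin (8 μg/mL) ≥ 8 μg/mL → R
Doxycycline 0.5 μg/mL: ≤ 1 μg/mL — susceptible
Azithromycin: 2 μg/mL is ≥ 2 μg/mL ⇒ R
Aztreonam: 2 μg/mL is ≤ 2 μg/mL — Susceptible
Daptomycin 0.06 μg/mL: ≤ 0.5 μg/mL ⇒ susceptible
Tigecycline: 8 μg/mL is ≥ 2 μg/mL → resistant

clindamycin, azithromycin, tigecycline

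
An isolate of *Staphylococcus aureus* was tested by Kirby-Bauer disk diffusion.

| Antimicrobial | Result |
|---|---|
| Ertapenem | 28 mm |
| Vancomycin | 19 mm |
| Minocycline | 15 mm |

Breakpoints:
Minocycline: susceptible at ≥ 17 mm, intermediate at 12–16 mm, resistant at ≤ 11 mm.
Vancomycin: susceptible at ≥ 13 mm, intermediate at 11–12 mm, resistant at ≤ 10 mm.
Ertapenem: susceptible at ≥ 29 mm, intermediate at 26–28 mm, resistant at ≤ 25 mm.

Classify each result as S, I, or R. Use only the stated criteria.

I, S, I

Ertapenem 28 mm: in 26–28 mm → I
Vancomycin 19 mm: ≥ 13 mm → S
Minocycline (15 mm) in 12–16 mm ⇒ intermediate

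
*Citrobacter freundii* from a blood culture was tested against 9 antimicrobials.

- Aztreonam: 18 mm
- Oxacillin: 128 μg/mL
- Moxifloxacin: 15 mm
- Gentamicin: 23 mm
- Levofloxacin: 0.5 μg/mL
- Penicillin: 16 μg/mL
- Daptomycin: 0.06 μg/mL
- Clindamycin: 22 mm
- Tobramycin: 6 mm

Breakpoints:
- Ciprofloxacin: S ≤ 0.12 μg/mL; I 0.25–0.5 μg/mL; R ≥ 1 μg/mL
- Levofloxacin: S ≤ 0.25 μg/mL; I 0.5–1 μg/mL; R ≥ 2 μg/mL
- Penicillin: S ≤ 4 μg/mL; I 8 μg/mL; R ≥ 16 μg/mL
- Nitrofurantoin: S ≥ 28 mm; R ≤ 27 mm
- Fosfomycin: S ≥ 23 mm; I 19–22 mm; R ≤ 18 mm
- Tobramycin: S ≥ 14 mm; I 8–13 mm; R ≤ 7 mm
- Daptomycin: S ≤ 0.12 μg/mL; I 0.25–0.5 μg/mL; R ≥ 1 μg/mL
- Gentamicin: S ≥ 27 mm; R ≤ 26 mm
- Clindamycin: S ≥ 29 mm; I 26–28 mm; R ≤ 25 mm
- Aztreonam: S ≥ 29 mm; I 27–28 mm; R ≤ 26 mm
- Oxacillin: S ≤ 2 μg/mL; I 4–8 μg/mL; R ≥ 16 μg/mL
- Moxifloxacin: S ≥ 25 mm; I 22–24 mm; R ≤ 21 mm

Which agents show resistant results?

Aztreonam 18 mm: ≤ 26 mm → Resistant
Oxacillin (128 μg/mL) ≥ 16 μg/mL ⇒ resistant
Moxifloxacin: 15 mm is ≤ 21 mm ⇒ R
Gentamicin: 23 mm is ≤ 26 mm ⇒ Resistant
Levofloxacin (0.5 μg/mL) in 0.5–1 μg/mL ⇒ I
Penicillin 16 μg/mL: ≥ 16 μg/mL → R
Daptomycin 0.06 μg/mL: ≤ 0.12 μg/mL → S
Clindamycin 22 mm: ≤ 25 mm — R
Tobramycin (6 mm) ≤ 7 mm — R

aztreonam, oxacillin, moxifloxacin, gentamicin, penicillin, clindamycin, tobramycin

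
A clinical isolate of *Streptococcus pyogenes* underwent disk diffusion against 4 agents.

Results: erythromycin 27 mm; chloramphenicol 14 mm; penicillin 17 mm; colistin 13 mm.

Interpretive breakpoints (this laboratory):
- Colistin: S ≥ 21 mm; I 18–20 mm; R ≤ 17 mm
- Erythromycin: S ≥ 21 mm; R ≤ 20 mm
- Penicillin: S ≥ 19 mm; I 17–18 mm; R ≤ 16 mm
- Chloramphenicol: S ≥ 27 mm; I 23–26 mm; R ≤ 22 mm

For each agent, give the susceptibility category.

Erythromycin: 27 mm is ≥ 21 mm → S
Chloramphenicol (14 mm) ≤ 22 mm → R
Penicillin 17 mm: in 17–18 mm — Intermediate
Colistin 13 mm: ≤ 17 mm ⇒ resistant

S, R, I, R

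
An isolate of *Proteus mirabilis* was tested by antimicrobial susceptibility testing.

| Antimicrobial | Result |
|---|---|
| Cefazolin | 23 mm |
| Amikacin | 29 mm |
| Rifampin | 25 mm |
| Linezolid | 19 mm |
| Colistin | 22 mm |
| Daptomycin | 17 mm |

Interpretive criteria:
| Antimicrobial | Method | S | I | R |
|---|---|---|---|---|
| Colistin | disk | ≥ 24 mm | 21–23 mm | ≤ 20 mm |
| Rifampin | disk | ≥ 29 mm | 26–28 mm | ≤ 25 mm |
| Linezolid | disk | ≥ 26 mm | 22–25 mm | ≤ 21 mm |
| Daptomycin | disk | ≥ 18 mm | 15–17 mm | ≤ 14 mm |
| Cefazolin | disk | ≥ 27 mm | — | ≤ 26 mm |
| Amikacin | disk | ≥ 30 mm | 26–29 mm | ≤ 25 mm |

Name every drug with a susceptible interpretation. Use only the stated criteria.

Cefazolin (23 mm) ≤ 26 mm ⇒ R
Amikacin: 29 mm is in 26–29 mm ⇒ intermediate
Rifampin (25 mm) ≤ 25 mm ⇒ Resistant
Linezolid: 19 mm is ≤ 21 mm → R
Colistin 22 mm: in 21–23 mm ⇒ I
Daptomycin 17 mm: in 15–17 mm → Intermediate

none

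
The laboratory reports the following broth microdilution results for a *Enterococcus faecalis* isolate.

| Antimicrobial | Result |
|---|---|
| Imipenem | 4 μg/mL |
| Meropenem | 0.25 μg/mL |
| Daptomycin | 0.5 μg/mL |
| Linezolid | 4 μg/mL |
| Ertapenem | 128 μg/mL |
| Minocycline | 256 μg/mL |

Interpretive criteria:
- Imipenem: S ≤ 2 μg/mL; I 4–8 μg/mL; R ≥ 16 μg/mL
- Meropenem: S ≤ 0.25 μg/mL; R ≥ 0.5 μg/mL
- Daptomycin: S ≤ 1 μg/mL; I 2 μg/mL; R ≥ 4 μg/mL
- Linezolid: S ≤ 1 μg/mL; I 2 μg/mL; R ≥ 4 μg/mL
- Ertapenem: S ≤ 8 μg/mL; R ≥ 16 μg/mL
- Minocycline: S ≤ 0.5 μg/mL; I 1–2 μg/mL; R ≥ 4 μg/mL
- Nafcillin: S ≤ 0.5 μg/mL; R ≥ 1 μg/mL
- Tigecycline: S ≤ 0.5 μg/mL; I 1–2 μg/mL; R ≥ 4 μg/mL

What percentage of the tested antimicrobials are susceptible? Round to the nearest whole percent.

33%

Imipenem 4 μg/mL: in 4–8 μg/mL → intermediate
Meropenem 0.25 μg/mL: ≤ 0.25 μg/mL → S
Daptomycin 0.5 μg/mL: ≤ 1 μg/mL → susceptible
Linezolid: 4 μg/mL is ≥ 4 μg/mL → resistant
Ertapenem: 128 μg/mL is ≥ 16 μg/mL → R
Minocycline 256 μg/mL: ≥ 4 μg/mL — resistant
Susceptible: 2/6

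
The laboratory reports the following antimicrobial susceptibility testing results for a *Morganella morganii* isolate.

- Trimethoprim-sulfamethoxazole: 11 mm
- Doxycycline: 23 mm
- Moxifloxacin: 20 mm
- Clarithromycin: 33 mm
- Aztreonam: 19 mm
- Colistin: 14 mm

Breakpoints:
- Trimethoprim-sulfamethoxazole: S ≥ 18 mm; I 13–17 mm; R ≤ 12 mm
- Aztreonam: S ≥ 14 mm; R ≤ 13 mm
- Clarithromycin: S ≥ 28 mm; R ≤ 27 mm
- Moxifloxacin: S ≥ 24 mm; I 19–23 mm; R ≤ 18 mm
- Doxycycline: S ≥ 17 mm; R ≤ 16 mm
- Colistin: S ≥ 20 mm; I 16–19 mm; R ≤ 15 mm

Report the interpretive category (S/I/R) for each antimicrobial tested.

Trimethoprim-sulfamethoxazole (11 mm) ≤ 12 mm — R
Doxycycline (23 mm) ≥ 17 mm ⇒ S
Moxifloxacin: 20 mm is in 19–23 mm ⇒ Intermediate
Clarithromycin: 33 mm is ≥ 28 mm — susceptible
Aztreonam: 19 mm is ≥ 14 mm — Susceptible
Colistin (14 mm) ≤ 15 mm — Resistant

R, S, I, S, S, R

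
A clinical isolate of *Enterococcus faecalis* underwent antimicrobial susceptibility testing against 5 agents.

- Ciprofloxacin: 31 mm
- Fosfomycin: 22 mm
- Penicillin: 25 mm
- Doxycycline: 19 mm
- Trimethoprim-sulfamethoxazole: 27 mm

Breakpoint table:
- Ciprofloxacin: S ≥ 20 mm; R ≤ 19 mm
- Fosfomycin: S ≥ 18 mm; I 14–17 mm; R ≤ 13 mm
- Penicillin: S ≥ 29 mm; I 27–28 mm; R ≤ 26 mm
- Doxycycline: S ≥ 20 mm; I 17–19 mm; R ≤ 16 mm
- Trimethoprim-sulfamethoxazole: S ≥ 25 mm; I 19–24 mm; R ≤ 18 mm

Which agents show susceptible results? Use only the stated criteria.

Ciprofloxacin 31 mm: ≥ 20 mm — S
Fosfomycin: 22 mm is ≥ 18 mm — Susceptible
Penicillin: 25 mm is ≤ 26 mm ⇒ R
Doxycycline (19 mm) in 17–19 mm — Intermediate
Trimethoprim-sulfamethoxazole (27 mm) ≥ 25 mm — Susceptible

ciprofloxacin, fosfomycin, trimethoprim-sulfamethoxazole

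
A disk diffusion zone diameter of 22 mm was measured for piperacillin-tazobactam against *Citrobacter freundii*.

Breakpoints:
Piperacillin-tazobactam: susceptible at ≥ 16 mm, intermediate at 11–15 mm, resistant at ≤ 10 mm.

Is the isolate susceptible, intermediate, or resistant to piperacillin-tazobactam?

S

Piperacillin-tazobactam: 22 mm is ≥ 16 mm → susceptible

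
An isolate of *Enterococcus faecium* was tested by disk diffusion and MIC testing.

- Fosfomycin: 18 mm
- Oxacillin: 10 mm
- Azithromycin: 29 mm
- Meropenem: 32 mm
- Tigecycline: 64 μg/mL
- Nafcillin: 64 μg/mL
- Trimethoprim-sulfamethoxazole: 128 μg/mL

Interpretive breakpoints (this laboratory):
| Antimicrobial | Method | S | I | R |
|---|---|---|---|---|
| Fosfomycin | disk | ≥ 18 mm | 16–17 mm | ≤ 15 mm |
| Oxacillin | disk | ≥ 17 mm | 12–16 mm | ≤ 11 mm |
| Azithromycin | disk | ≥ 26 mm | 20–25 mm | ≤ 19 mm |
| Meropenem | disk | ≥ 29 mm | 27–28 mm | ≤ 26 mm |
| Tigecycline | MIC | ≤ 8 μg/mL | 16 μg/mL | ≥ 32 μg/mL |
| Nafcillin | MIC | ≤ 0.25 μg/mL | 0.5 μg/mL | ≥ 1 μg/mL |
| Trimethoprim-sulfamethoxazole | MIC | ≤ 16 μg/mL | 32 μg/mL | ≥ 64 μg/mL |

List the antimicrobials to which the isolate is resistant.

oxacillin, tigecycline, nafcillin, trimethoprim-sulfamethoxazole

Fosfomycin: 18 mm is ≥ 18 mm → S
Oxacillin 10 mm: ≤ 11 mm — Resistant
Azithromycin (29 mm) ≥ 26 mm — susceptible
Meropenem 32 mm: ≥ 29 mm → S
Tigecycline (64 μg/mL) ≥ 32 μg/mL — R
Nafcillin: 64 μg/mL is ≥ 1 μg/mL ⇒ resistant
Trimethoprim-sulfamethoxazole 128 μg/mL: ≥ 64 μg/mL → resistant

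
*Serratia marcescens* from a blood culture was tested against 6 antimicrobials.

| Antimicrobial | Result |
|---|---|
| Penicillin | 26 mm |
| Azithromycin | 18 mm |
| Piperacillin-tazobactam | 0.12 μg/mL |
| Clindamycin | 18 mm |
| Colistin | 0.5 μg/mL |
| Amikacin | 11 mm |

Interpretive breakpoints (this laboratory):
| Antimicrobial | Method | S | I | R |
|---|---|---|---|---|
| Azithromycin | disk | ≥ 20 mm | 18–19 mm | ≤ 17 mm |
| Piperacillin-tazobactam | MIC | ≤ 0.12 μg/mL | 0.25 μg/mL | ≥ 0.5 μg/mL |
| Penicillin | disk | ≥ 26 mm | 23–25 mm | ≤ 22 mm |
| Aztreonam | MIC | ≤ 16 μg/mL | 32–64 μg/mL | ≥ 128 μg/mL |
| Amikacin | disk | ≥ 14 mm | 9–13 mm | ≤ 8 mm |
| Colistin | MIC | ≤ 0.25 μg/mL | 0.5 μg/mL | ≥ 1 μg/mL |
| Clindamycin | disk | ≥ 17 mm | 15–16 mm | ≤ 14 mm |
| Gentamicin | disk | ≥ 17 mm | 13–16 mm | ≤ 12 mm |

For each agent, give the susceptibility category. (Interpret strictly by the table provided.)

Penicillin 26 mm: ≥ 26 mm → S
Azithromycin 18 mm: in 18–19 mm — Intermediate
Piperacillin-tazobactam (0.12 μg/mL) ≤ 0.12 μg/mL — S
Clindamycin: 18 mm is ≥ 17 mm → susceptible
Colistin (0.5 μg/mL) = 0.5 μg/mL ⇒ I
Amikacin (11 mm) in 9–13 mm → intermediate

S, I, S, S, I, I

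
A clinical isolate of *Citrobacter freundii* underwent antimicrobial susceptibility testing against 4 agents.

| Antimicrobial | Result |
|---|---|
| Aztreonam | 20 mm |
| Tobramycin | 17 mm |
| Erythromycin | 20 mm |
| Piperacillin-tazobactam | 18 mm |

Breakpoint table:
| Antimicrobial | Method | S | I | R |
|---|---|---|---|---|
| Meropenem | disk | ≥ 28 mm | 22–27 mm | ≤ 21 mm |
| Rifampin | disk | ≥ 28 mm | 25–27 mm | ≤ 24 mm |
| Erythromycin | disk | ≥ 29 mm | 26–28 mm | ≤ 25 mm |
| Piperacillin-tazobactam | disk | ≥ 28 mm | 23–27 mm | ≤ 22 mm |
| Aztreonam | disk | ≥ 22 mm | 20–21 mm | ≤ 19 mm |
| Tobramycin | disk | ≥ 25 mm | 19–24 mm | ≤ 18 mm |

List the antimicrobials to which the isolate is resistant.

Aztreonam 20 mm: in 20–21 mm → Intermediate
Tobramycin: 17 mm is ≤ 18 mm — resistant
Erythromycin (20 mm) ≤ 25 mm — Resistant
Piperacillin-tazobactam (18 mm) ≤ 22 mm ⇒ R

tobramycin, erythromycin, piperacillin-tazobactam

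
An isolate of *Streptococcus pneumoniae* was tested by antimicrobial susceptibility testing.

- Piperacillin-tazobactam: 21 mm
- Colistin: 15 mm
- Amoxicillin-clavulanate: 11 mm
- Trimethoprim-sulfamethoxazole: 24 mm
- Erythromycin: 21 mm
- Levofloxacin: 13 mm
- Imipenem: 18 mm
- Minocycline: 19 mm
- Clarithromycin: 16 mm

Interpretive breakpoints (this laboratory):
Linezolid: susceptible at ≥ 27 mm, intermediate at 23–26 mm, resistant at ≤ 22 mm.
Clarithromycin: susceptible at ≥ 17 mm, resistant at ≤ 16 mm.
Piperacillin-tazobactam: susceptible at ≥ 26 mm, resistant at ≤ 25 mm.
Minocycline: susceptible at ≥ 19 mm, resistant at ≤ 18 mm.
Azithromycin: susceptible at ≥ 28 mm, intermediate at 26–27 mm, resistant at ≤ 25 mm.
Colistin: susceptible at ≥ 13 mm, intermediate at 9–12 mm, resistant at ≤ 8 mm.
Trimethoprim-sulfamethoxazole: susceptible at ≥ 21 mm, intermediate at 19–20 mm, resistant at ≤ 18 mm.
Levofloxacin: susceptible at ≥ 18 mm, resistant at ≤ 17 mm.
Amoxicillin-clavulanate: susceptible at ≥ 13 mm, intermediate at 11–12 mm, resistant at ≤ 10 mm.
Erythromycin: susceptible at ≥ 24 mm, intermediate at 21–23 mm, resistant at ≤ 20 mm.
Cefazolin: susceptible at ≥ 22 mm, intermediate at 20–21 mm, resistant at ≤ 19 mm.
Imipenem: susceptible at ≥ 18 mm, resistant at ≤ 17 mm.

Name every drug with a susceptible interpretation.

Piperacillin-tazobactam 21 mm: ≤ 25 mm ⇒ resistant
Colistin (15 mm) ≥ 13 mm ⇒ susceptible
Amoxicillin-clavulanate (11 mm) in 11–12 mm — Intermediate
Trimethoprim-sulfamethoxazole: 24 mm is ≥ 21 mm ⇒ susceptible
Erythromycin: 21 mm is in 21–23 mm → Intermediate
Levofloxacin (13 mm) ≤ 17 mm → resistant
Imipenem (18 mm) ≥ 18 mm — susceptible
Minocycline (19 mm) ≥ 19 mm → susceptible
Clarithromycin: 16 mm is ≤ 16 mm ⇒ Resistant

colistin, trimethoprim-sulfamethoxazole, imipenem, minocycline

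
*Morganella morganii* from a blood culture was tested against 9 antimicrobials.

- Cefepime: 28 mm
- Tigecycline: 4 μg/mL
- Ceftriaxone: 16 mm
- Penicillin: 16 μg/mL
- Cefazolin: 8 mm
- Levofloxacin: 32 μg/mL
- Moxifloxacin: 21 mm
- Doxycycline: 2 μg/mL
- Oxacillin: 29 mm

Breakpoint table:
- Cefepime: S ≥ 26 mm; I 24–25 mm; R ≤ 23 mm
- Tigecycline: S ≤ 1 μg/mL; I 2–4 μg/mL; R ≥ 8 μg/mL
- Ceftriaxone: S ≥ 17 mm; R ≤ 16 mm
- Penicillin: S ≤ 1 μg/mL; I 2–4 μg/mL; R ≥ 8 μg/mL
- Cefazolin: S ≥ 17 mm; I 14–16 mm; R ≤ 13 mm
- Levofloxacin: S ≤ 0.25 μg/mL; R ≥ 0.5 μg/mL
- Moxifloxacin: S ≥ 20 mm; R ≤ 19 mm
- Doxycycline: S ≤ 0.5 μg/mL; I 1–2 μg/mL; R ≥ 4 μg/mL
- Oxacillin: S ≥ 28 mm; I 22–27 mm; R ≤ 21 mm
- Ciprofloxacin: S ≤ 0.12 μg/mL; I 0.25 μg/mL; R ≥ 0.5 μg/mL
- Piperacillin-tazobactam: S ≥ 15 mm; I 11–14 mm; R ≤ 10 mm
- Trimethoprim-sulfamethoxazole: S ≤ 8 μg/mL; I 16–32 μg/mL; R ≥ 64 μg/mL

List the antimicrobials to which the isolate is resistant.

ceftriaxone, penicillin, cefazolin, levofloxacin

Cefepime 28 mm: ≥ 26 mm → S
Tigecycline (4 μg/mL) in 2–4 μg/mL — intermediate
Ceftriaxone: 16 mm is ≤ 16 mm — R
Penicillin (16 μg/mL) ≥ 8 μg/mL ⇒ resistant
Cefazolin 8 mm: ≤ 13 mm ⇒ resistant
Levofloxacin: 32 μg/mL is ≥ 0.5 μg/mL — R
Moxifloxacin 21 mm: ≥ 20 mm → susceptible
Doxycycline 2 μg/mL: in 1–2 μg/mL → intermediate
Oxacillin (29 mm) ≥ 28 mm — susceptible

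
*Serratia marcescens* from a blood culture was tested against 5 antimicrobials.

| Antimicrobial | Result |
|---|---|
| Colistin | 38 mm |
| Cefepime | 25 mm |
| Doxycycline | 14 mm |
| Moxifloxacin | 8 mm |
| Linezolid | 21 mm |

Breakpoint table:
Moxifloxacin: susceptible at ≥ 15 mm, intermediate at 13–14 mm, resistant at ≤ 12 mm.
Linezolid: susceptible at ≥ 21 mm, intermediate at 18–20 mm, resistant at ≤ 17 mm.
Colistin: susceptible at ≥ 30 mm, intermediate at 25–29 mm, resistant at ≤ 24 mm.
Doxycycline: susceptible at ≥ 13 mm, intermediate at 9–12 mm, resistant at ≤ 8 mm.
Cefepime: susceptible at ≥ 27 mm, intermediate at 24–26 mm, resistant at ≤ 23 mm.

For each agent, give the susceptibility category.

S, I, S, R, S

Colistin 38 mm: ≥ 30 mm → S
Cefepime: 25 mm is in 24–26 mm ⇒ intermediate
Doxycycline (14 mm) ≥ 13 mm — Susceptible
Moxifloxacin 8 mm: ≤ 12 mm ⇒ R
Linezolid (21 mm) ≥ 21 mm — Susceptible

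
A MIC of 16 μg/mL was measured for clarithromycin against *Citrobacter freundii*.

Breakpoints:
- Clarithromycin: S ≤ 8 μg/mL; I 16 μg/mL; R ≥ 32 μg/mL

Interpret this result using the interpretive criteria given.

Intermediate

Clarithromycin: 16 μg/mL is = 16 μg/mL — intermediate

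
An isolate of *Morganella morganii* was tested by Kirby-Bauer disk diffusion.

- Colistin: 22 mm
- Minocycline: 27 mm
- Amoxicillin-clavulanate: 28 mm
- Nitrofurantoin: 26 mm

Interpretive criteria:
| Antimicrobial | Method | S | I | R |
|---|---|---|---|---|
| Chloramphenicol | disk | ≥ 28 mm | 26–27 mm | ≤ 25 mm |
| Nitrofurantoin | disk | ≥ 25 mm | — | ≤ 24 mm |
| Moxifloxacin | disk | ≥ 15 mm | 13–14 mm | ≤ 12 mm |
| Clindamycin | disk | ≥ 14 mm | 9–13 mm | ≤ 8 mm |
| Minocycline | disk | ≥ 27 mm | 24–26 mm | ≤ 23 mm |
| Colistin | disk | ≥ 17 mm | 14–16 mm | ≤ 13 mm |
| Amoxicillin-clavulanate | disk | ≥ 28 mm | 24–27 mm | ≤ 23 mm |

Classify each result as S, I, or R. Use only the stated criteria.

S, S, S, S

Colistin 22 mm: ≥ 17 mm ⇒ susceptible
Minocycline 27 mm: ≥ 27 mm ⇒ susceptible
Amoxicillin-clavulanate 28 mm: ≥ 28 mm → Susceptible
Nitrofurantoin: 26 mm is ≥ 25 mm ⇒ susceptible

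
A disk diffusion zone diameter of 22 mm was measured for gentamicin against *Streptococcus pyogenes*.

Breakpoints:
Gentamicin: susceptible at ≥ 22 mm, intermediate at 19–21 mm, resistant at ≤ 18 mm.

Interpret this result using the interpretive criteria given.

S

Gentamicin 22 mm: ≥ 22 mm — susceptible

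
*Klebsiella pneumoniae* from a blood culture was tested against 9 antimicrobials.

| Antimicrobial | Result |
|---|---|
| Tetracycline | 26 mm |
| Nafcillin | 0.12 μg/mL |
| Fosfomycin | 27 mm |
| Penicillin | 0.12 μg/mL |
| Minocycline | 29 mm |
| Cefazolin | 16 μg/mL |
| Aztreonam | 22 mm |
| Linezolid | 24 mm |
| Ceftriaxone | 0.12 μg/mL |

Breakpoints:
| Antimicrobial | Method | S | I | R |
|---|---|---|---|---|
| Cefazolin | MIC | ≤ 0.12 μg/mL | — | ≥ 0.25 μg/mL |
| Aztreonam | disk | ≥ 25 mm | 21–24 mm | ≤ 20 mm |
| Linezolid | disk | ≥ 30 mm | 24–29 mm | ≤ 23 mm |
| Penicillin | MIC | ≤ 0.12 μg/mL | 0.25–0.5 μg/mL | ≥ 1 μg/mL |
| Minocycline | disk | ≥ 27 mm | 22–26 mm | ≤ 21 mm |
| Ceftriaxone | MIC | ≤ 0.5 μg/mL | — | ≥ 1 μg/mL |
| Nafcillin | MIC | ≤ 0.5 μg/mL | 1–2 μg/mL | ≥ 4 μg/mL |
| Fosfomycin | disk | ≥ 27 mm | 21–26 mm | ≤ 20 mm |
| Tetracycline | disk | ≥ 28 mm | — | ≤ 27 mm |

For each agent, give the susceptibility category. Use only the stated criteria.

R, S, S, S, S, R, I, I, S

Tetracycline 26 mm: ≤ 27 mm → Resistant
Nafcillin (0.12 μg/mL) ≤ 0.5 μg/mL ⇒ S
Fosfomycin: 27 mm is ≥ 27 mm → Susceptible
Penicillin 0.12 μg/mL: ≤ 0.12 μg/mL ⇒ Susceptible
Minocycline: 29 mm is ≥ 27 mm — Susceptible
Cefazolin 16 μg/mL: ≥ 0.25 μg/mL → R
Aztreonam 22 mm: in 21–24 mm → Intermediate
Linezolid 24 mm: in 24–29 mm → I
Ceftriaxone 0.12 μg/mL: ≤ 0.5 μg/mL → S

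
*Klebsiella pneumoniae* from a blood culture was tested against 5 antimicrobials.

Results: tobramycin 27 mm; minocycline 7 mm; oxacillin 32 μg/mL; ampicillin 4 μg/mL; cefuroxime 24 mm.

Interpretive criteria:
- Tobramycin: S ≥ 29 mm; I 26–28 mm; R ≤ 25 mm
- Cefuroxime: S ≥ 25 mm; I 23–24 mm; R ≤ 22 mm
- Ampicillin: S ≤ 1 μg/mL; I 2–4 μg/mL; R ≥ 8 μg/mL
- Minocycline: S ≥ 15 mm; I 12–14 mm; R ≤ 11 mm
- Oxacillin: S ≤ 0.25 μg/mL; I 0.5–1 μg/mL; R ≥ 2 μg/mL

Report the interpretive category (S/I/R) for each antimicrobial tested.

Tobramycin (27 mm) in 26–28 mm — Intermediate
Minocycline 7 mm: ≤ 11 mm → resistant
Oxacillin (32 μg/mL) ≥ 2 μg/mL ⇒ R
Ampicillin 4 μg/mL: in 2–4 μg/mL → Intermediate
Cefuroxime: 24 mm is in 23–24 mm ⇒ intermediate

I, R, R, I, I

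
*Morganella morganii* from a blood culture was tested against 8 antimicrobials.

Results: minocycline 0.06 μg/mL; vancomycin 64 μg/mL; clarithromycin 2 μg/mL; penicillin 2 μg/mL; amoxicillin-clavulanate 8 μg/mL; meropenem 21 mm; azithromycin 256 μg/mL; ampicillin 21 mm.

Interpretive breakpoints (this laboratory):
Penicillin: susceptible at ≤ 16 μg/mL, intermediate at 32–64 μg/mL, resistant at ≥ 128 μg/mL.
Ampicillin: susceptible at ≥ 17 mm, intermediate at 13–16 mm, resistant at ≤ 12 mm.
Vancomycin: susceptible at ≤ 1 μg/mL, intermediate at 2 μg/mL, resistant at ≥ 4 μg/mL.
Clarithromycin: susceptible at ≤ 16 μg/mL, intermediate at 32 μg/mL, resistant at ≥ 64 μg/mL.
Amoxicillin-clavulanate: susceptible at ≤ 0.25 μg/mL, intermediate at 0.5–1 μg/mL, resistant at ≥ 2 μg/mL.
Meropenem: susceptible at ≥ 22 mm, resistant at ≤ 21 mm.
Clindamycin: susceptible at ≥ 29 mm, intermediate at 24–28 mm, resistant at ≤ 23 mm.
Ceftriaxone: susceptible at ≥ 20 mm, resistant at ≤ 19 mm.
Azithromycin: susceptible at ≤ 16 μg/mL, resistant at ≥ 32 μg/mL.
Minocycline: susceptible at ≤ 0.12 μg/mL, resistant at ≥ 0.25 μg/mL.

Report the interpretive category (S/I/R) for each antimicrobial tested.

S, R, S, S, R, R, R, S

Minocycline 0.06 μg/mL: ≤ 0.12 μg/mL ⇒ S
Vancomycin 64 μg/mL: ≥ 4 μg/mL — resistant
Clarithromycin 2 μg/mL: ≤ 16 μg/mL → susceptible
Penicillin 2 μg/mL: ≤ 16 μg/mL ⇒ Susceptible
Amoxicillin-clavulanate 8 μg/mL: ≥ 2 μg/mL ⇒ Resistant
Meropenem (21 mm) ≤ 21 mm ⇒ resistant
Azithromycin (256 μg/mL) ≥ 32 μg/mL — Resistant
Ampicillin (21 mm) ≥ 17 mm — S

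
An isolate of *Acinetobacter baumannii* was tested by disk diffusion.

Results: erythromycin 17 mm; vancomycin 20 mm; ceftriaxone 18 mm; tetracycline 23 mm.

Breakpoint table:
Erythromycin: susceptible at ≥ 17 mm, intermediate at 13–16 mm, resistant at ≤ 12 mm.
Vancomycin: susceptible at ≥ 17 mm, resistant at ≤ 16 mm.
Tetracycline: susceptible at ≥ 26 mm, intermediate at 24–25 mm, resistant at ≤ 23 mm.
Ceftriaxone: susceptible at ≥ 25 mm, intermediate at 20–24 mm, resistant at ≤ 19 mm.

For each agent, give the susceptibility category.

S, S, R, R

Erythromycin 17 mm: ≥ 17 mm ⇒ S
Vancomycin (20 mm) ≥ 17 mm → susceptible
Ceftriaxone: 18 mm is ≤ 19 mm ⇒ resistant
Tetracycline 23 mm: ≤ 23 mm → Resistant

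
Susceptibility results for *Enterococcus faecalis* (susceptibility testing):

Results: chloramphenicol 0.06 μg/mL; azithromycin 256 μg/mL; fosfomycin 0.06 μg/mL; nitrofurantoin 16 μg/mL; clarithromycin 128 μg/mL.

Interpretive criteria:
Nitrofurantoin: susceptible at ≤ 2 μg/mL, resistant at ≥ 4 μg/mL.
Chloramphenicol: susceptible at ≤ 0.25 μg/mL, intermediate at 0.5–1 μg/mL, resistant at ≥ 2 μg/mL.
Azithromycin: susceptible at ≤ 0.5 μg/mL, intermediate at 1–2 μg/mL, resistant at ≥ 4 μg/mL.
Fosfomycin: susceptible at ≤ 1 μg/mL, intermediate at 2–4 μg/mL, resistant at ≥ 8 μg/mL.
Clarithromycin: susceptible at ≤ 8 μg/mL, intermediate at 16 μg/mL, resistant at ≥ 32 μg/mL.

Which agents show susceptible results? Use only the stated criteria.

Chloramphenicol 0.06 μg/mL: ≤ 0.25 μg/mL ⇒ S
Azithromycin: 256 μg/mL is ≥ 4 μg/mL → resistant
Fosfomycin: 0.06 μg/mL is ≤ 1 μg/mL ⇒ Susceptible
Nitrofurantoin: 16 μg/mL is ≥ 4 μg/mL — Resistant
Clarithromycin (128 μg/mL) ≥ 32 μg/mL → Resistant

chloramphenicol, fosfomycin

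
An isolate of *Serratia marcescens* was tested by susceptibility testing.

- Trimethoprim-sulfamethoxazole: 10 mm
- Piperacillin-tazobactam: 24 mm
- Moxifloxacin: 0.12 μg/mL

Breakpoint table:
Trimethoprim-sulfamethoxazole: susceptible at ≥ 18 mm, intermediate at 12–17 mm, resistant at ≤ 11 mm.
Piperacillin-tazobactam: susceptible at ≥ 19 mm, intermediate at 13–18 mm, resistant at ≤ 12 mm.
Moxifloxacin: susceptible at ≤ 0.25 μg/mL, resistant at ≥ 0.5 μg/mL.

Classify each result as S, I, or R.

R, S, S

Trimethoprim-sulfamethoxazole 10 mm: ≤ 11 mm ⇒ R
Piperacillin-tazobactam (24 mm) ≥ 19 mm ⇒ S
Moxifloxacin 0.12 μg/mL: ≤ 0.25 μg/mL → Susceptible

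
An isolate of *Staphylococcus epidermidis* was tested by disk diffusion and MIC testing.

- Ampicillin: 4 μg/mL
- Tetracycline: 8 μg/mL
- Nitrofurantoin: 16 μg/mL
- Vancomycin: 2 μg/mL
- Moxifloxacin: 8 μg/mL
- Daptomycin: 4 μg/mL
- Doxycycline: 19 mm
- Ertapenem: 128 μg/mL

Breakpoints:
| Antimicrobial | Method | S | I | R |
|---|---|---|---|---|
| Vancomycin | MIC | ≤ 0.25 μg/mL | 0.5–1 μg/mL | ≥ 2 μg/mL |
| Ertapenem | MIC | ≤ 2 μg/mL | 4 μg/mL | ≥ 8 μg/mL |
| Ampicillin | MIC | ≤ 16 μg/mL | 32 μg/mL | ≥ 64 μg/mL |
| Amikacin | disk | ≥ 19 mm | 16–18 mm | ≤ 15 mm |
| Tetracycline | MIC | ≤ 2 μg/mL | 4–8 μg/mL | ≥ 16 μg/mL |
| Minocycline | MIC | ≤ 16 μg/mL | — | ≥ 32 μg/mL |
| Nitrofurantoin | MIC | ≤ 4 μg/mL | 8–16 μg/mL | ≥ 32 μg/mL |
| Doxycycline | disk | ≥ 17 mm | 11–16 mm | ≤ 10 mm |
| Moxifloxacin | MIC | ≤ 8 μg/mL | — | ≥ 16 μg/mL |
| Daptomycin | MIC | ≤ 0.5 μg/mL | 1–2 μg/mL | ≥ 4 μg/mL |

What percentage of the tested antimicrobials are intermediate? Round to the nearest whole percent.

25%

Ampicillin: 4 μg/mL is ≤ 16 μg/mL — Susceptible
Tetracycline (8 μg/mL) in 4–8 μg/mL ⇒ Intermediate
Nitrofurantoin 16 μg/mL: in 8–16 μg/mL → intermediate
Vancomycin: 2 μg/mL is ≥ 2 μg/mL → Resistant
Moxifloxacin (8 μg/mL) ≤ 8 μg/mL → Susceptible
Daptomycin (4 μg/mL) ≥ 4 μg/mL — Resistant
Doxycycline (19 mm) ≥ 17 mm — Susceptible
Ertapenem (128 μg/mL) ≥ 8 μg/mL — resistant
Intermediate: 2/8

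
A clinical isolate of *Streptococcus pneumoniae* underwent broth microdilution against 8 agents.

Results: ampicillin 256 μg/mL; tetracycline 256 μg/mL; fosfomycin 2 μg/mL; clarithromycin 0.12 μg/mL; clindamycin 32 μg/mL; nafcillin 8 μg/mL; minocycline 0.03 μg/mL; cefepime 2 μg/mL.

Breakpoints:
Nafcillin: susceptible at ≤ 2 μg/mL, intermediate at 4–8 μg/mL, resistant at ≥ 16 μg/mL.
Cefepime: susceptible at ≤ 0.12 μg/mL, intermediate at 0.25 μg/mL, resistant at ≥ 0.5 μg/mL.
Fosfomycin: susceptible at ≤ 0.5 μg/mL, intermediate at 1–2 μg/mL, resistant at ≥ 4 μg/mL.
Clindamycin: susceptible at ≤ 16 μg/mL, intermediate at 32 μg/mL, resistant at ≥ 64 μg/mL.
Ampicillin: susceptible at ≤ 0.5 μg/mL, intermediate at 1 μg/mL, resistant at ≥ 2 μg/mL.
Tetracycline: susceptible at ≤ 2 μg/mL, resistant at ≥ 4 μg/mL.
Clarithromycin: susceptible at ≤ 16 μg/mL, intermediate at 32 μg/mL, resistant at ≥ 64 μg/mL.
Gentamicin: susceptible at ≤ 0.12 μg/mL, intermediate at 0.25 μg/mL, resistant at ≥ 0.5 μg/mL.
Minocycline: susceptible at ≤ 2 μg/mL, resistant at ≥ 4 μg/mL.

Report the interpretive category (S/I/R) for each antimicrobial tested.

Ampicillin (256 μg/mL) ≥ 2 μg/mL — R
Tetracycline (256 μg/mL) ≥ 4 μg/mL → resistant
Fosfomycin 2 μg/mL: in 1–2 μg/mL → intermediate
Clarithromycin: 0.12 μg/mL is ≤ 16 μg/mL → S
Clindamycin (32 μg/mL) = 32 μg/mL — Intermediate
Nafcillin: 8 μg/mL is in 4–8 μg/mL — intermediate
Minocycline: 0.03 μg/mL is ≤ 2 μg/mL → susceptible
Cefepime: 2 μg/mL is ≥ 0.5 μg/mL ⇒ R

R, R, I, S, I, I, S, R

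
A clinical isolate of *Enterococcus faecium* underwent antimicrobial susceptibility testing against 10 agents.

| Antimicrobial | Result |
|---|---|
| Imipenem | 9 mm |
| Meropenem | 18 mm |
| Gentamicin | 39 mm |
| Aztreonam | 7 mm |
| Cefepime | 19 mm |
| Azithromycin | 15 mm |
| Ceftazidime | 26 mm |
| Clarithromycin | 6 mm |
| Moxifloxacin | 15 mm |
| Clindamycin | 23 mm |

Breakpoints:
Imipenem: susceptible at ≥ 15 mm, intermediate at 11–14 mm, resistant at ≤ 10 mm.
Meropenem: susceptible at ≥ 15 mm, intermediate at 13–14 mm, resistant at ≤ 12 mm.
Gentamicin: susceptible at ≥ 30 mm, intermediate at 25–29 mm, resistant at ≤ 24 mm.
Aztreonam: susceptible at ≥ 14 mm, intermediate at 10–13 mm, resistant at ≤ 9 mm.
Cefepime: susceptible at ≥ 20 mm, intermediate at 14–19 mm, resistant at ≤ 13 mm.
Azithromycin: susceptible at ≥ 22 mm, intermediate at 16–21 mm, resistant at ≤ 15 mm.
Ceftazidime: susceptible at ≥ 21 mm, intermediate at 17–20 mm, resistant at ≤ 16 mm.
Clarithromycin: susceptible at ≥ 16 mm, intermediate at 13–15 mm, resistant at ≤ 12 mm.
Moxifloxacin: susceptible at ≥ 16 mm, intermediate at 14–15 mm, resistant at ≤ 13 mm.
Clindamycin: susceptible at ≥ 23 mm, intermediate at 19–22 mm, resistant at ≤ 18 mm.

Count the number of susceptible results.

4

Imipenem (9 mm) ≤ 10 mm ⇒ R
Meropenem 18 mm: ≥ 15 mm → S
Gentamicin 39 mm: ≥ 30 mm — susceptible
Aztreonam: 7 mm is ≤ 9 mm → resistant
Cefepime (19 mm) in 14–19 mm → I
Azithromycin 15 mm: ≤ 15 mm ⇒ R
Ceftazidime (26 mm) ≥ 21 mm → Susceptible
Clarithromycin (6 mm) ≤ 12 mm → resistant
Moxifloxacin: 15 mm is in 14–15 mm ⇒ intermediate
Clindamycin 23 mm: ≥ 23 mm ⇒ Susceptible
Susceptible: 4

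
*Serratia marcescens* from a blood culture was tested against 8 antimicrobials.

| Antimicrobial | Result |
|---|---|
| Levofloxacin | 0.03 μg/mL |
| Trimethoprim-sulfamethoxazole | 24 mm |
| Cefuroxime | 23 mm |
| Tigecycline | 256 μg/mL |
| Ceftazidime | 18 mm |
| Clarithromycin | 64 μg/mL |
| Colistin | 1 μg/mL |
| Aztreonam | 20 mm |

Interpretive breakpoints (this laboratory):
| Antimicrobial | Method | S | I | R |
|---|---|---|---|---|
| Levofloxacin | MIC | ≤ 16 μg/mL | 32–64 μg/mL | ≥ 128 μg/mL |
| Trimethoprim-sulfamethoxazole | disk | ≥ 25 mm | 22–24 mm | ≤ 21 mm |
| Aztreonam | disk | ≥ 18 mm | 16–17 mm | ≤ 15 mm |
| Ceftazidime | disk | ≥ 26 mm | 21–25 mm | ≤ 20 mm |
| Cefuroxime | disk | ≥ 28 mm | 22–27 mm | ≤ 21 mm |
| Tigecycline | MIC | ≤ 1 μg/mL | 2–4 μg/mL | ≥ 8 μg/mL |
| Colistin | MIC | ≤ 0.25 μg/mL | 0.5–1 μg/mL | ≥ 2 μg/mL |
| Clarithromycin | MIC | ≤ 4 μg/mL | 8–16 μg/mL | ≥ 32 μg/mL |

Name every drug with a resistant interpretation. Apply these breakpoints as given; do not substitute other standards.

tigecycline, ceftazidime, clarithromycin

Levofloxacin 0.03 μg/mL: ≤ 16 μg/mL — susceptible
Trimethoprim-sulfamethoxazole: 24 mm is in 22–24 mm ⇒ I
Cefuroxime: 23 mm is in 22–27 mm — intermediate
Tigecycline 256 μg/mL: ≥ 8 μg/mL — R
Ceftazidime (18 mm) ≤ 20 mm ⇒ resistant
Clarithromycin 64 μg/mL: ≥ 32 μg/mL ⇒ R
Colistin 1 μg/mL: in 0.5–1 μg/mL → intermediate
Aztreonam: 20 mm is ≥ 18 mm ⇒ S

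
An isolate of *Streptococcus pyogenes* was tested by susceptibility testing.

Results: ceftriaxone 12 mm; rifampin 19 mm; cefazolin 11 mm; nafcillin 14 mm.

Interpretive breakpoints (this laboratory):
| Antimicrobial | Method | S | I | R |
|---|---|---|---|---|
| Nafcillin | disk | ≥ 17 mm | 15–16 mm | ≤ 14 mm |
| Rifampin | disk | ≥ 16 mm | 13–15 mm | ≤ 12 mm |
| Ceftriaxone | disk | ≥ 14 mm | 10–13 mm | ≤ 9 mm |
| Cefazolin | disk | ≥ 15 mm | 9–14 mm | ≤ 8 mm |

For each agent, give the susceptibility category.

I, S, I, R

Ceftriaxone: 12 mm is in 10–13 mm ⇒ intermediate
Rifampin 19 mm: ≥ 16 mm → susceptible
Cefazolin 11 mm: in 9–14 mm — intermediate
Nafcillin: 14 mm is ≤ 14 mm → R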